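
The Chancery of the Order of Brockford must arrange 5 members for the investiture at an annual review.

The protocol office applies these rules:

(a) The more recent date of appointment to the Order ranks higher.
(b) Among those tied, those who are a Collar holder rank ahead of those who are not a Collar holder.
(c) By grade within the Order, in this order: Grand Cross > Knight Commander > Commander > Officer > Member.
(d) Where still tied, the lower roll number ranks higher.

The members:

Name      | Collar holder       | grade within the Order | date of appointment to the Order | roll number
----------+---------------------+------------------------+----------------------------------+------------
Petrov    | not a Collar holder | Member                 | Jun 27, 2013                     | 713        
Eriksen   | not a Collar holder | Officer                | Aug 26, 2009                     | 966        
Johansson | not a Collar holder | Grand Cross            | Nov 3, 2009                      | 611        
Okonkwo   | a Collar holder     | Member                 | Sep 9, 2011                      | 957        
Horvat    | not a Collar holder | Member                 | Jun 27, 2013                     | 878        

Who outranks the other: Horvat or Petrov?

Petrov

By date of appointment to the Order (later first): Petrov and Horvat (both Jun 27, 2013); then Okonkwo (Sep 9, 2011); then Johansson (Nov 3, 2009); then Eriksen (Aug 26, 2009).
Petrov and Horvat are each not a Collar holder, so the next rule applies.
Petrov and Horvat are each Member, so the next rule applies.
Among Petrov and Horvat, by roll number (lower first): Petrov (713) before Horvat (878).
So Petrov takes precedence.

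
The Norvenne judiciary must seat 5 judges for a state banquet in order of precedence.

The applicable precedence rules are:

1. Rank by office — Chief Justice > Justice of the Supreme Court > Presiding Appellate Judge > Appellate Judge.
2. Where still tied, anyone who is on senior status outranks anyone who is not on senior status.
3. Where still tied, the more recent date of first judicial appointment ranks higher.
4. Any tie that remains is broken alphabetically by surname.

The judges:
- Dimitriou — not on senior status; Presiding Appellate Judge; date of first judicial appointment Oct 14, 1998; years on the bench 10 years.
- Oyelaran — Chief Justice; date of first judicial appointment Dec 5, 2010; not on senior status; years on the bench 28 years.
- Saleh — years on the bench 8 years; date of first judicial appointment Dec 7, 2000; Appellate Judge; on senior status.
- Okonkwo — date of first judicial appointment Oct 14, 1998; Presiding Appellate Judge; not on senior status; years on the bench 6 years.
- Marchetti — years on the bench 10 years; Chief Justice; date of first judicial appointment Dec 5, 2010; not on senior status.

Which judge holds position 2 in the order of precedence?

Oyelaran

By office: Marchetti and Oyelaran (Chief Justice); then Dimitriou and Okonkwo (Presiding Appellate Judge); then Saleh (Appellate Judge).
Marchetti and Oyelaran are each not on senior status, so the next rule applies.
Marchetti and Oyelaran both have date of first judicial appointment Dec 5, 2010, so the next rule applies.
Among Marchetti and Oyelaran, alphabetically by surname: Marchetti before Oyelaran.
Dimitriou and Okonkwo are each not on senior status, so the next rule applies.
Dimitriou and Okonkwo both have date of first judicial appointment Oct 14, 1998, so the next rule applies.
Among Dimitriou and Okonkwo, alphabetically by surname: Dimitriou before Okonkwo.
Order: Marchetti, Oyelaran, Dimitriou, Okonkwo, Saleh.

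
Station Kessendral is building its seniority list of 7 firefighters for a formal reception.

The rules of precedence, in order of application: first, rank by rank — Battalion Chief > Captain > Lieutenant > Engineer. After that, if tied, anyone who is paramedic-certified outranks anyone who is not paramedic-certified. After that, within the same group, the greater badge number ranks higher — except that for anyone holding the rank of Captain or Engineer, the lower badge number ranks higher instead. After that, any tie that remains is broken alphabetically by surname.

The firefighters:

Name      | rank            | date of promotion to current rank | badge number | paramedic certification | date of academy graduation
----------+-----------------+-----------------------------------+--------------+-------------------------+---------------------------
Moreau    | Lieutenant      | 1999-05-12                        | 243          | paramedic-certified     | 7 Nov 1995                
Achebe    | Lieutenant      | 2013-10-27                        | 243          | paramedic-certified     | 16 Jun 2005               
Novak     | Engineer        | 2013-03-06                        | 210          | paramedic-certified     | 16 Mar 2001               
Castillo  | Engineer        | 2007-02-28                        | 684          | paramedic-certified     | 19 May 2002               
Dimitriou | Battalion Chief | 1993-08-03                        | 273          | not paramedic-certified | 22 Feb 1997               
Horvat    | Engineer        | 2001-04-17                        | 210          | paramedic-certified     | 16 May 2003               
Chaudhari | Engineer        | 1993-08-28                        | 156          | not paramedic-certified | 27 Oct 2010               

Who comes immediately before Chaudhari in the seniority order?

Castillo

By rank: Dimitriou (Battalion Chief); then Achebe and Moreau (Lieutenant); then Horvat, Novak, Castillo and Chaudhari (Engineer).
Achebe and Moreau are each paramedic-certified, so the next rule applies.
Achebe and Moreau both have badge number 243, so the next rule applies.
Among Achebe and Moreau, alphabetically by surname: Achebe before Moreau.
Among Horvat, Novak, Castillo and Chaudhari, paramedic-certified before not paramedic-certified: Horvat, Novak and Castillo (paramedic-certified) before Chaudhari (not paramedic-certified).
Among Horvat, Novak and Castillo, by badge number (lower first) (reversed rule for this group): Horvat and Novak (210) before Castillo (684).
Among Horvat and Novak, alphabetically by surname: Horvat before Novak.
Order: Dimitriou, Achebe, Moreau, Horvat, Novak, Castillo, Chaudhari.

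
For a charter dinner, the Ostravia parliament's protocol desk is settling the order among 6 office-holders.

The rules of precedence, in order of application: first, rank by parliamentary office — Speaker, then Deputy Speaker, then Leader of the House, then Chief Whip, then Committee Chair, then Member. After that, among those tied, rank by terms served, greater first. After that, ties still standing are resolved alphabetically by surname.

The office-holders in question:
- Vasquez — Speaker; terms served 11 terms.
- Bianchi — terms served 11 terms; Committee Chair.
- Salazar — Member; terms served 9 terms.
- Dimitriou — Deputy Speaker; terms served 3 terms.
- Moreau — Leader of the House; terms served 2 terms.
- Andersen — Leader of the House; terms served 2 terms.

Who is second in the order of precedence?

Dimitriou

By parliamentary office: Vasquez (Speaker); then Dimitriou (Deputy Speaker); then Andersen and Moreau (Leader of the House); then Bianchi (Committee Chair); then Salazar (Member).
Andersen and Moreau both have terms served 2 terms, so the next rule applies.
Among Andersen and Moreau, alphabetically by surname: Andersen before Moreau.
Order: Vasquez, Dimitriou, Andersen, Moreau, Bianchi, Salazar.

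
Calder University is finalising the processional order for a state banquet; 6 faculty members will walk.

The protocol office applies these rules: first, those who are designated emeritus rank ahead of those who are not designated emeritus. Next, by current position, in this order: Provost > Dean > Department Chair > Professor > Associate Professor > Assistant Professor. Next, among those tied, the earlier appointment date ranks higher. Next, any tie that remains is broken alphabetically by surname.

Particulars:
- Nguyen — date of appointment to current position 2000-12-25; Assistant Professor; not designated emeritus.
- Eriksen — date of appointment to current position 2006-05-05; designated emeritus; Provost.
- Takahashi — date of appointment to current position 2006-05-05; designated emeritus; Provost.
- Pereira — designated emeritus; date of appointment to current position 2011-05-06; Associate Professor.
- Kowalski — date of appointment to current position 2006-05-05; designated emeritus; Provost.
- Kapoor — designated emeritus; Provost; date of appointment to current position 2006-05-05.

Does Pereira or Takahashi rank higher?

Takahashi

By the first rule: Eriksen, Kapoor, Kowalski, Takahashi and Pereira (each designated emeritus); then Nguyen (not designated emeritus).
Among Eriksen, Kapoor, Kowalski, Takahashi and Pereira, by current position: Eriksen, Kapoor, Kowalski and Takahashi (Provost) before Pereira (Associate Professor).
Eriksen, Kapoor, Kowalski and Takahashi all have date of appointment to current position 2006-05-05, so the next rule applies.
Among Eriksen, Kapoor, Kowalski and Takahashi, alphabetically by surname: Eriksen before Kapoor before Kowalski before Takahashi.
So Takahashi takes precedence.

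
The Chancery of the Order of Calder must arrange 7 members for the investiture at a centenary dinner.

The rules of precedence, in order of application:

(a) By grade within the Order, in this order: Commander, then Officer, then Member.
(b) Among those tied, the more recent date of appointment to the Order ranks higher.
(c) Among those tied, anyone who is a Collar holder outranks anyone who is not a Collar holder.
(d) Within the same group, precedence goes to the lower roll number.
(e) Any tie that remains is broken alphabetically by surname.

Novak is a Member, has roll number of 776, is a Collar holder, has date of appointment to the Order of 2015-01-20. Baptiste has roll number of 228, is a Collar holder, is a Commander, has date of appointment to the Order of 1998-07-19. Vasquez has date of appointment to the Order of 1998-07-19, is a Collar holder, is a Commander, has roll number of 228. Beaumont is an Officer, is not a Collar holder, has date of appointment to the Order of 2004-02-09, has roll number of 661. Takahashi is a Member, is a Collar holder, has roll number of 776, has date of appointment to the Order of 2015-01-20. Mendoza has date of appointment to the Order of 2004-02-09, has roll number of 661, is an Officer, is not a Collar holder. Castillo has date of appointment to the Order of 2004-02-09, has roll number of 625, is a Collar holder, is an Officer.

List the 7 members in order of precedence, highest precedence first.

Baptiste, Vasquez, Castillo, Beaumont, Mendoza, Novak, Takahashi

By grade within the Order: Baptiste and Vasquez (Commander); then Castillo, Beaumont and Mendoza (Officer); then Novak and Takahashi (Member).
Baptiste and Vasquez both have date of appointment to the Order 1998-07-19, so the next rule applies.
Baptiste and Vasquez are each a Collar holder, so the next rule applies.
Baptiste and Vasquez both have roll number 228, so the next rule applies.
Among Baptiste and Vasquez, alphabetically by surname: Baptiste before Vasquez.
Castillo, Beaumont and Mendoza all have date of appointment to the Order 2004-02-09, so the next rule applies.
Among Castillo, Beaumont and Mendoza, a Collar holder before not a Collar holder: Castillo (a Collar holder) before Beaumont and Mendoza (not a Collar holder).
Beaumont and Mendoza both have roll number 661, so the next rule applies.
Among Beaumont and Mendoza, alphabetically by surname: Beaumont before Mendoza.
Novak and Takahashi both have date of appointment to the Order 2015-01-20, so the next rule applies.
Novak and Takahashi are each a Collar holder, so the next rule applies.
Novak and Takahashi both have roll number 776, so the next rule applies.
Among Novak and Takahashi, alphabetically by surname: Novak before Takahashi.
Full order: Baptiste, Vasquez, Castillo, Beaumont, Mendoza, Novak, Takahashi.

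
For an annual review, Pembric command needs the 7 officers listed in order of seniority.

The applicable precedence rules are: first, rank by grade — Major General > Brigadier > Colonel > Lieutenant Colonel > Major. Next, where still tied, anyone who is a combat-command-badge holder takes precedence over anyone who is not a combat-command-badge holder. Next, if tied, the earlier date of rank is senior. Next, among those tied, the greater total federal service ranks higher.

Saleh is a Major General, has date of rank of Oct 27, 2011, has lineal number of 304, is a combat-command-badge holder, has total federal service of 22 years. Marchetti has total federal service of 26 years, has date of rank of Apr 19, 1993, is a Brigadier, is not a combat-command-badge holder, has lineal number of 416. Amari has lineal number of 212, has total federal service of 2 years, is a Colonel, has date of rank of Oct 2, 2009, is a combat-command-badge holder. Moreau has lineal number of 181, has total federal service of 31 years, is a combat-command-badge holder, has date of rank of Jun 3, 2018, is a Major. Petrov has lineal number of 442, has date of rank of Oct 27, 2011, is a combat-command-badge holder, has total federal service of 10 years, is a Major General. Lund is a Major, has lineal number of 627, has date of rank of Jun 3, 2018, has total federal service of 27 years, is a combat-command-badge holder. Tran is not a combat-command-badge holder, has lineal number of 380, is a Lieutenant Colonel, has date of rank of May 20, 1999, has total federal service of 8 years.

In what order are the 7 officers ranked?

By grade: Saleh and Petrov (Major General); then Marchetti (Brigadier); then Amari (Colonel); then Tran (Lieutenant Colonel); then Moreau and Lund (Major).
Saleh and Petrov are each a combat-command-badge holder, so the next rule applies.
Saleh and Petrov both have date of rank Oct 27, 2011, so the next rule applies.
Among Saleh and Petrov, by total federal service (higher first): Saleh (22 years) before Petrov (10 years).
Moreau and Lund are each a combat-command-badge holder, so the next rule applies.
Moreau and Lund both have date of rank Jun 3, 2018, so the next rule applies.
Among Moreau and Lund, by total federal service (higher first): Moreau (31 years) before Lund (27 years).
Full order: Saleh, Petrov, Marchetti, Amari, Tran, Moreau, Lund.

Saleh, Petrov, Marchetti, Amari, Tran, Moreau, Lund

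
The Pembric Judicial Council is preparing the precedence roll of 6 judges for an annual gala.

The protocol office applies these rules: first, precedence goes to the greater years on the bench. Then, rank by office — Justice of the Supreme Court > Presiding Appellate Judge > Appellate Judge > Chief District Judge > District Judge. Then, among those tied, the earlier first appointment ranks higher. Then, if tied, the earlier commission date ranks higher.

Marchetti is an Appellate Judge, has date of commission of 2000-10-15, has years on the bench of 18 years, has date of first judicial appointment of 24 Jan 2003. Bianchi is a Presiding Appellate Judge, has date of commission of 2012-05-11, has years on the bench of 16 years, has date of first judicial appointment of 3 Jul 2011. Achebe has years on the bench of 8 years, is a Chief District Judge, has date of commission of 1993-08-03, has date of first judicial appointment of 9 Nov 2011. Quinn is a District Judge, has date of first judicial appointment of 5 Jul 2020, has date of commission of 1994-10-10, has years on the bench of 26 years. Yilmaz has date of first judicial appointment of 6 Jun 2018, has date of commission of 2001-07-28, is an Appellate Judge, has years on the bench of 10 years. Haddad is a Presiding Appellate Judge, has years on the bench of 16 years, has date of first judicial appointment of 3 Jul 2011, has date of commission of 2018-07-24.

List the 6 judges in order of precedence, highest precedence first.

Quinn, Marchetti, Bianchi, Haddad, Yilmaz, Achebe

By years on the bench (higher first): Quinn (26 years); then Marchetti (18 years); then Bianchi and Haddad (both 16 years); then Yilmaz (10 years); then Achebe (8 years).
Bianchi and Haddad are each Presiding Appellate Judge, so the next rule applies.
Bianchi and Haddad both have date of first judicial appointment 3 Jul 2011, so the next rule applies.
Among Bianchi and Haddad, by date of commission (earlier first): Bianchi (2012-05-11) before Haddad (2018-07-24).
Full order: Quinn, Marchetti, Bianchi, Haddad, Yilmaz, Achebe.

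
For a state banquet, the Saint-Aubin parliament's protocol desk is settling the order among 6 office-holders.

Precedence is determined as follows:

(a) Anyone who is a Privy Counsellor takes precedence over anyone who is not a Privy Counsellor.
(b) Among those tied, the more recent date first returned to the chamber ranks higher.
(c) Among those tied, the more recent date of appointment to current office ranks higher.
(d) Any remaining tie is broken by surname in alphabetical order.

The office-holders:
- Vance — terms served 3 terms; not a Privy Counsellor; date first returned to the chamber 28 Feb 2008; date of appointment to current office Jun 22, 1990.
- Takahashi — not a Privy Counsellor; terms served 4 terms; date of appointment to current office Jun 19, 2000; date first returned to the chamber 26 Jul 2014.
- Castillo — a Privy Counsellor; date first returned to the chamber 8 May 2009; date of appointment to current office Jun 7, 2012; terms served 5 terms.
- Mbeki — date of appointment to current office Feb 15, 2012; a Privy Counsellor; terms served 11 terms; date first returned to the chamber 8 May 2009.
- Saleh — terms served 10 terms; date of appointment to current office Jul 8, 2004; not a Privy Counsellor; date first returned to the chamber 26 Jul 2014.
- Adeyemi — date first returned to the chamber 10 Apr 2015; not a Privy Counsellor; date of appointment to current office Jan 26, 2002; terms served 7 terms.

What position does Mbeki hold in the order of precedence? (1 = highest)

By the first rule: Castillo and Mbeki (both a Privy Counsellor); then Adeyemi, Saleh, Takahashi and Vance (each not a Privy Counsellor).
Castillo and Mbeki both have date first returned to the chamber 8 May 2009, so the next rule applies.
Among Castillo and Mbeki, by date of appointment to current office (later first): Castillo (Jun 7, 2012) before Mbeki (Feb 15, 2012).
Among Adeyemi, Saleh, Takahashi and Vance, by date first returned to the chamber (later first): Adeyemi (10 Apr 2015) before Saleh and Takahashi (26 Jul 2014) before Vance (28 Feb 2008).
Among Saleh and Takahashi, by date of appointment to current office (later first): Saleh (Jul 8, 2004) before Takahashi (Jun 19, 2000).
Order: Castillo, Mbeki, Adeyemi, Saleh, Takahashi, Vance. So position 2.

2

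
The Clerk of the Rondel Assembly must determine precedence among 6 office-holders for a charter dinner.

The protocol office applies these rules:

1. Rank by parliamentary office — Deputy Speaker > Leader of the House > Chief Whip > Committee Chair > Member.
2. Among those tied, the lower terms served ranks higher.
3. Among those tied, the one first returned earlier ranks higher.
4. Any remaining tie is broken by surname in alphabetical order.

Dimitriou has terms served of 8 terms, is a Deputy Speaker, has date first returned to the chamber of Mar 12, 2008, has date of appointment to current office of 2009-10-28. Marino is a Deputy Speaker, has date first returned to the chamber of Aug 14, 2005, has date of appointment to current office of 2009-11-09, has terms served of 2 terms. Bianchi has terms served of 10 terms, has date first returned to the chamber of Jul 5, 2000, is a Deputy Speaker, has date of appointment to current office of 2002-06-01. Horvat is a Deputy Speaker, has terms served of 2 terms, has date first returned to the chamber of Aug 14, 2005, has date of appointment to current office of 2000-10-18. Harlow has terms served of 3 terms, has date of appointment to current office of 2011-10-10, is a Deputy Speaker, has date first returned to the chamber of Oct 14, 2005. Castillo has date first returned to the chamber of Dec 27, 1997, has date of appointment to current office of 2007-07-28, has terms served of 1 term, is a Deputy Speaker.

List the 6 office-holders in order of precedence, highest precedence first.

Castillo, Horvat, Marino, Harlow, Dimitriou, Bianchi

By parliamentary office: Castillo, Horvat, Marino, Harlow, Dimitriou and Bianchi (Deputy Speaker).
Among Castillo, Horvat, Marino, Harlow, Dimitriou and Bianchi, by terms served (lower first): Castillo (1 term) before Horvat and Marino (2 terms) before Harlow (3 terms) before Dimitriou (8 terms) before Bianchi (10 terms).
Horvat and Marino both have date first returned to the chamber Aug 14, 2005, so the next rule applies.
Among Horvat and Marino, alphabetically by surname: Horvat before Marino.
Full order: Castillo, Horvat, Marino, Harlow, Dimitriou, Bianchi.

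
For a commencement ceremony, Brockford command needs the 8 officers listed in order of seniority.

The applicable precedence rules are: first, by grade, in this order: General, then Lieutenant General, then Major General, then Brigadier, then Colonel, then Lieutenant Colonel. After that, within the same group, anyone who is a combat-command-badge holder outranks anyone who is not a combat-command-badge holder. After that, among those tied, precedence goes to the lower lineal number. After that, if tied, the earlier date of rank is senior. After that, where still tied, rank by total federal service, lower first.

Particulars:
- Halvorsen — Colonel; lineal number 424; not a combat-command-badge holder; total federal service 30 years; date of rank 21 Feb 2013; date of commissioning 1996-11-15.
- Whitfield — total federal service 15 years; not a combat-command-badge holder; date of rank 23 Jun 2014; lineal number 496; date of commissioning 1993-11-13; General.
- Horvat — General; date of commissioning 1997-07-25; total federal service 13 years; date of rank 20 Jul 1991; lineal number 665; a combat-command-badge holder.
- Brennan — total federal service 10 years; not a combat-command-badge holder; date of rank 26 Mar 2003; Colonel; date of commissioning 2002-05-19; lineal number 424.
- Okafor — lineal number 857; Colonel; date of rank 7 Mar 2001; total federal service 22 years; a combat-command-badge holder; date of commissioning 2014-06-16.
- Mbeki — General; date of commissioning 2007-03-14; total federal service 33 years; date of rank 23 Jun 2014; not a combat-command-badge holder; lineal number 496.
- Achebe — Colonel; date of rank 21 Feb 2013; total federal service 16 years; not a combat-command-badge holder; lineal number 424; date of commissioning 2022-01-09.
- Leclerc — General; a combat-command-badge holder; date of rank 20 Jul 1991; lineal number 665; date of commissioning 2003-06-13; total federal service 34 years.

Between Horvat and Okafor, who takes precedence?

By grade: Horvat, Leclerc, Whitfield and Mbeki (General); then Okafor, Brennan, Achebe and Halvorsen (Colonel).
Among Horvat, Leclerc, Whitfield and Mbeki, a combat-command-badge holder before not a combat-command-badge holder: Horvat and Leclerc (a combat-command-badge holder) before Whitfield and Mbeki (not a combat-command-badge holder).
Horvat and Leclerc both have lineal number 665, so the next rule applies.
Horvat and Leclerc both have date of rank 20 Jul 1991, so the next rule applies.
Among Horvat and Leclerc, by total federal service (lower first): Horvat (13 years) before Leclerc (34 years).
Whitfield and Mbeki both have lineal number 496, so the next rule applies.
Whitfield and Mbeki both have date of rank 23 Jun 2014, so the next rule applies.
Among Whitfield and Mbeki, by total federal service (lower first): Whitfield (15 years) before Mbeki (33 years).
Among Okafor, Brennan, Achebe and Halvorsen, a combat-command-badge holder before not a combat-command-badge holder: Okafor (a combat-command-badge holder) before Brennan, Achebe and Halvorsen (not a combat-command-badge holder).
Brennan, Achebe and Halvorsen all have lineal number 424, so the next rule applies.
Among Brennan, Achebe and Halvorsen, by date of rank (earlier first): Brennan (26 Mar 2003) before Achebe and Halvorsen (21 Feb 2013).
Among Achebe and Halvorsen, by total federal service (lower first): Achebe (16 years) before Halvorsen (30 years).
So Horvat takes precedence.

Horvat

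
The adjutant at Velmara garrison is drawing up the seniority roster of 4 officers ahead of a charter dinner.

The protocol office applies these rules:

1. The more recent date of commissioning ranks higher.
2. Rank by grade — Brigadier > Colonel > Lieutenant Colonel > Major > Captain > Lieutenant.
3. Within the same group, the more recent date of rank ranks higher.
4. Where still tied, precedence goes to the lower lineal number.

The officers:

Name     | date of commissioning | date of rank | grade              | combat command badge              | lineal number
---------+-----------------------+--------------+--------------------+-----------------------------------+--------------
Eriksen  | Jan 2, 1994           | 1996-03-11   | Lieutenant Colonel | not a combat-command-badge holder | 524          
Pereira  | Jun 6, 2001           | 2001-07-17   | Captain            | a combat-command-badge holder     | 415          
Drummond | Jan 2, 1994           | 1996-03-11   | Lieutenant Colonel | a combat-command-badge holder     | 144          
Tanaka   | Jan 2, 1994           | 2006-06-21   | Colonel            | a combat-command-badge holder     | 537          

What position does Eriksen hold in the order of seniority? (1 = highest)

4

By date of commissioning (later first): Pereira (Jun 6, 2001); then Tanaka, Drummond and Eriksen (each Jan 2, 1994).
Among Tanaka, Drummond and Eriksen, by grade: Tanaka (Colonel) before Drummond and Eriksen (Lieutenant Colonel).
Drummond and Eriksen both have date of rank 1996-03-11, so the next rule applies.
Among Drummond and Eriksen, by lineal number (lower first): Drummond (144) before Eriksen (524).
Order: Pereira, Tanaka, Drummond, Eriksen. So position 4.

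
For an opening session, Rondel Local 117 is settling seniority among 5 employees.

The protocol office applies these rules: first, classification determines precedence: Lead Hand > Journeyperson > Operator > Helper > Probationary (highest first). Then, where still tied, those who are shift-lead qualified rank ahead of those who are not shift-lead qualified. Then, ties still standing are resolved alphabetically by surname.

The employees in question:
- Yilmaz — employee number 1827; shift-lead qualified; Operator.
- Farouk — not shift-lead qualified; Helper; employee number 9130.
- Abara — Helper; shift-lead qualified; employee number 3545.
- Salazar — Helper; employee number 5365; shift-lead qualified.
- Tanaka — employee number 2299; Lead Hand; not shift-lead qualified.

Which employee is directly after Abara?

Salazar

By classification: Tanaka (Lead Hand); then Yilmaz (Operator); then Abara, Salazar and Farouk (Helper).
Among Abara, Salazar and Farouk, shift-lead qualified before not shift-lead qualified: Abara and Salazar (shift-lead qualified) before Farouk (not shift-lead qualified).
Among Abara and Salazar, alphabetically by surname: Abara before Salazar.
Order: Tanaka, Yilmaz, Abara, Salazar, Farouk.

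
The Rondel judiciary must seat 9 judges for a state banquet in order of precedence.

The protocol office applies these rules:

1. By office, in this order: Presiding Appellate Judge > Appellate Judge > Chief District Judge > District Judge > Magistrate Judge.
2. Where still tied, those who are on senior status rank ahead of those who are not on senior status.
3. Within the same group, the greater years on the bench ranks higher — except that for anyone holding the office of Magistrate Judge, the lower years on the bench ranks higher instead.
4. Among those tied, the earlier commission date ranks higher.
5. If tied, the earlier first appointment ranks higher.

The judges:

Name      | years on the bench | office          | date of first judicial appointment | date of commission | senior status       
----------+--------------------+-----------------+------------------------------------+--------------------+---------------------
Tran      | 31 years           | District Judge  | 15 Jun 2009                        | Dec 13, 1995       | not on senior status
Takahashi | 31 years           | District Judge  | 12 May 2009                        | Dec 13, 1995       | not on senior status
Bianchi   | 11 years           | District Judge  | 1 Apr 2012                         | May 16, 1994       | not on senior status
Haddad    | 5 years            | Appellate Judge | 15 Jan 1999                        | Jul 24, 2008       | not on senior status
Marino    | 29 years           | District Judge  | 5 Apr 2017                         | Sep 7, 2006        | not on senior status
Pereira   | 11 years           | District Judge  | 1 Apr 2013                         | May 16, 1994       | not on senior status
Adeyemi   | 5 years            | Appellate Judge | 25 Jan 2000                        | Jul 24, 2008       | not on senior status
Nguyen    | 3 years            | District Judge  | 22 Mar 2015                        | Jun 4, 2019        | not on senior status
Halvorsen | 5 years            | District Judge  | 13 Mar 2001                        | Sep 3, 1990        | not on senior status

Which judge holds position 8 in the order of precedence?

Halvorsen

By office: Haddad and Adeyemi (Appellate Judge); then Takahashi, Tran, Marino, Bianchi, Pereira, Halvorsen and Nguyen (District Judge).
Haddad and Adeyemi are each not on senior status, so the next rule applies.
Haddad and Adeyemi both have years on the bench 5 years, so the next rule applies.
Haddad and Adeyemi both have date of commission Jul 24, 2008, so the next rule applies.
Among Haddad and Adeyemi, by date of first judicial appointment (earlier first): Haddad (15 Jan 1999) before Adeyemi (25 Jan 2000).
Takahashi, Tran, Marino, Bianchi, Pereira, Halvorsen and Nguyen are each not on senior status, so the next rule applies.
Among Takahashi, Tran, Marino, Bianchi, Pereira, Halvorsen and Nguyen, by years on the bench (higher first): Takahashi and Tran (31 years) before Marino (29 years) before Bianchi and Pereira (11 years) before Halvorsen (5 years) before Nguyen (3 years).
Takahashi and Tran both have date of commission Dec 13, 1995, so the next rule applies.
Among Takahashi and Tran, by date of first judicial appointment (earlier first): Takahashi (12 May 2009) before Tran (15 Jun 2009).
Bianchi and Pereira both have date of commission May 16, 1994, so the next rule applies.
Among Bianchi and Pereira, by date of first judicial appointment (earlier first): Bianchi (1 Apr 2012) before Pereira (1 Apr 2013).
Order: Haddad, Adeyemi, Takahashi, Tran, Marino, Bianchi, Pereira, Halvorsen, Nguyen.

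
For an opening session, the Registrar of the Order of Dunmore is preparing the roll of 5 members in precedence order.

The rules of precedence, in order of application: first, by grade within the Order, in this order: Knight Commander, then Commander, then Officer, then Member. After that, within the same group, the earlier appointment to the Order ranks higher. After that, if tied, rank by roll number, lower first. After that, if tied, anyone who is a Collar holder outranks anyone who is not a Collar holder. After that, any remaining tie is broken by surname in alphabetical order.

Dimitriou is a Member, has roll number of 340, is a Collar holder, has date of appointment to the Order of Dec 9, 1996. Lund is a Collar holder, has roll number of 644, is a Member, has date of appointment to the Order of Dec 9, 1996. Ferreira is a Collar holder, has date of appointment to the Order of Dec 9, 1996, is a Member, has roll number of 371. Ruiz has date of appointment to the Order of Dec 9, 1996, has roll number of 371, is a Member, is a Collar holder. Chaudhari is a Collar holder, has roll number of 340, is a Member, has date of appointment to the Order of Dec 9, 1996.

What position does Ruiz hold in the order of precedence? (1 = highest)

By grade within the Order: Chaudhari, Dimitriou, Ferreira, Ruiz and Lund (Member).
Chaudhari, Dimitriou, Ferreira, Ruiz and Lund all have date of appointment to the Order Dec 9, 1996, so the next rule applies.
Among Chaudhari, Dimitriou, Ferreira, Ruiz and Lund, by roll number (lower first): Chaudhari and Dimitriou (340) before Ferreira and Ruiz (371) before Lund (644).
Chaudhari and Dimitriou are each a Collar holder, so the next rule applies.
Among Chaudhari and Dimitriou, alphabetically by surname: Chaudhari before Dimitriou.
Ferreira and Ruiz are each a Collar holder, so the next rule applies.
Among Ferreira and Ruiz, alphabetically by surname: Ferreira before Ruiz.
Order: Chaudhari, Dimitriou, Ferreira, Ruiz, Lund. So position 4.

4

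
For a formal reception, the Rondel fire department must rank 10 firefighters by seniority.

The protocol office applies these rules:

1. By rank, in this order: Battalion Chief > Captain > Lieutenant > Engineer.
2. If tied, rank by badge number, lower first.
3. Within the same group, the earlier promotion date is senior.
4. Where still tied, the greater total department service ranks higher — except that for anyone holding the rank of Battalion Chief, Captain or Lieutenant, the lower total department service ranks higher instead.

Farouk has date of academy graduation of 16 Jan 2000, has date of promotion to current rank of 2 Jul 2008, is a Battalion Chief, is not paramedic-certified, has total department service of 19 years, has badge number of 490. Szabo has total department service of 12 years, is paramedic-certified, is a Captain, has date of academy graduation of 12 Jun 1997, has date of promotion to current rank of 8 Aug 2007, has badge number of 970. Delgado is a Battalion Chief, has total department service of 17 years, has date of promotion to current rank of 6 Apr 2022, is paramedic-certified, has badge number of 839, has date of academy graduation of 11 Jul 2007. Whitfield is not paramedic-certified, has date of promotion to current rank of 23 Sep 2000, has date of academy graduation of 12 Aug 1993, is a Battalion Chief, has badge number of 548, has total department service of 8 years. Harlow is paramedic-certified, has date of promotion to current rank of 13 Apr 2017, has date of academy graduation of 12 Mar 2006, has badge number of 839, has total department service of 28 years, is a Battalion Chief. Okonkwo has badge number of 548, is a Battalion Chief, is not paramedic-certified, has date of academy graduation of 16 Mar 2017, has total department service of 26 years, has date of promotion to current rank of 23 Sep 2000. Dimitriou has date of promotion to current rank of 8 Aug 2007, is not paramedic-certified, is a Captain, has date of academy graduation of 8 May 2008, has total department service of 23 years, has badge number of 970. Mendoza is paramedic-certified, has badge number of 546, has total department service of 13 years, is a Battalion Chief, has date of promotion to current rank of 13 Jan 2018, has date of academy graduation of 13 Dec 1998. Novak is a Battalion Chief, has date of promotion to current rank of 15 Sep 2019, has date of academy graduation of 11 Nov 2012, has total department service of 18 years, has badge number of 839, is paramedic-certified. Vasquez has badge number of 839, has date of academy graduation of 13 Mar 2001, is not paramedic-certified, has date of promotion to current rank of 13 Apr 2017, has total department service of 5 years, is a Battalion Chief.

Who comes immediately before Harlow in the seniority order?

Vasquez

By rank: Farouk, Mendoza, Whitfield, Okonkwo, Vasquez, Harlow, Novak and Delgado (Battalion Chief); then Szabo and Dimitriou (Captain).
Among Farouk, Mendoza, Whitfield, Okonkwo, Vasquez, Harlow, Novak and Delgado, by badge number (lower first): Farouk (490) before Mendoza (546) before Whitfield and Okonkwo (548) before Vasquez, Harlow, Novak and Delgado (839).
Whitfield and Okonkwo both have date of promotion to current rank 23 Sep 2000, so the next rule applies.
Among Whitfield and Okonkwo, by total department service (lower first) (reversed rule for this group): Whitfield (8 years) before Okonkwo (26 years).
Among Vasquez, Harlow, Novak and Delgado, by date of promotion to current rank (earlier first): Vasquez and Harlow (13 Apr 2017) before Novak (15 Sep 2019) before Delgado (6 Apr 2022).
Among Vasquez and Harlow, by total department service (lower first) (reversed rule for this group): Vasquez (5 years) before Harlow (28 years).
Szabo and Dimitriou both have badge number 970, so the next rule applies.
Szabo and Dimitriou both have date of promotion to current rank 8 Aug 2007, so the next rule applies.
Among Szabo and Dimitriou, by total department service (lower first) (reversed rule for this group): Szabo (12 years) before Dimitriou (23 years).
Order: Farouk, Mendoza, Whitfield, Okonkwo, Vasquez, Harlow, Novak, Delgado, Szabo, Dimitriou.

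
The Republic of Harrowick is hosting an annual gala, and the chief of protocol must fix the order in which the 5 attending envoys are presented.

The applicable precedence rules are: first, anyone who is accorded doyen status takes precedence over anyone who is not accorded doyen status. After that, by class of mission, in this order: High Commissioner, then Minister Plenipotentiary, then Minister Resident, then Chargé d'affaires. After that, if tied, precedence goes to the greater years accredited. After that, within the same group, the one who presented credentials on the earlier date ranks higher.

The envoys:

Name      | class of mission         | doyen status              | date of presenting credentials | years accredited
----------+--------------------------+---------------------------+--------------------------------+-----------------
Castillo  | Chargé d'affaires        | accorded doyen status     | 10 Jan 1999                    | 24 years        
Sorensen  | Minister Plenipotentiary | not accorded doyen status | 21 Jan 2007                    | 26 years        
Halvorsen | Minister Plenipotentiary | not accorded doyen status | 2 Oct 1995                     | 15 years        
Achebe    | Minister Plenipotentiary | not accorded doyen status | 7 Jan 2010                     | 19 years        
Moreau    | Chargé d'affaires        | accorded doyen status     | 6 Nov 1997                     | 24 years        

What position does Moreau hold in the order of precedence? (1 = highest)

1

By the first rule: Moreau and Castillo (both accorded doyen status); then Sorensen, Achebe and Halvorsen (each not accorded doyen status).
Moreau and Castillo are each Chargé d'affaires, so the next rule applies.
Moreau and Castillo both have years accredited 24 years, so the next rule applies.
Among Moreau and Castillo, by date of presenting credentials (earlier first): Moreau (6 Nov 1997) before Castillo (10 Jan 1999).
Sorensen, Achebe and Halvorsen are each Minister Plenipotentiary, so the next rule applies.
Among Sorensen, Achebe and Halvorsen, by years accredited (higher first): Sorensen (26 years) before Achebe (19 years) before Halvorsen (15 years).
Order: Moreau, Castillo, Sorensen, Achebe, Halvorsen. So position 1.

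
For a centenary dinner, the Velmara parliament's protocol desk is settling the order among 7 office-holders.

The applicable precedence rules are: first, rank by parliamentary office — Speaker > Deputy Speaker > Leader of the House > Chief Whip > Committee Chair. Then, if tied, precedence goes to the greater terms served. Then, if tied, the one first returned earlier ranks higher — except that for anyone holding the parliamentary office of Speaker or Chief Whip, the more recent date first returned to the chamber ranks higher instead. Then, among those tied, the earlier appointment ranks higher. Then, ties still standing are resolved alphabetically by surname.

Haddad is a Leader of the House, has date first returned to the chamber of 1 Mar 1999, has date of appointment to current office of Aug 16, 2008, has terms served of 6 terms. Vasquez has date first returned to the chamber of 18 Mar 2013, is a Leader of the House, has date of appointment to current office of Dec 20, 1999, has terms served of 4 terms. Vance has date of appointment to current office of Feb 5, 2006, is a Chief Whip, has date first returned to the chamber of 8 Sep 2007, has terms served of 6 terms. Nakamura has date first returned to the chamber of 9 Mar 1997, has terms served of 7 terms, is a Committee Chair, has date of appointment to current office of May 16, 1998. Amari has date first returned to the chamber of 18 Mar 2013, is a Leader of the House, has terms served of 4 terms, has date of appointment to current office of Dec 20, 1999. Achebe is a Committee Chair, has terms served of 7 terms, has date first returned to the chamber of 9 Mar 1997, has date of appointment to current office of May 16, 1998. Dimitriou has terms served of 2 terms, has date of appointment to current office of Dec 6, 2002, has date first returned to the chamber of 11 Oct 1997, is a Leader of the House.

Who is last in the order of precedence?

By parliamentary office: Haddad, Amari, Vasquez and Dimitriou (Leader of the House); then Vance (Chief Whip); then Achebe and Nakamura (Committee Chair).
Among Haddad, Amari, Vasquez and Dimitriou, by terms served (higher first): Haddad (6 terms) before Amari and Vasquez (4 terms) before Dimitriou (2 terms).
Amari and Vasquez both have date first returned to the chamber 18 Mar 2013, so the next rule applies.
Amari and Vasquez both have date of appointment to current office Dec 20, 1999, so the next rule applies.
Among Amari and Vasquez, alphabetically by surname: Amari before Vasquez.
Achebe and Nakamura both have terms served 7 terms, so the next rule applies.
Achebe and Nakamura both have date first returned to the chamber 9 Mar 1997, so the next rule applies.
Achebe and Nakamura both have date of appointment to current office May 16, 1998, so the next rule applies.
Among Achebe and Nakamura, alphabetically by surname: Achebe before Nakamura.
Order: Haddad, Amari, Vasquez, Dimitriou, Vance, Achebe, Nakamura.

Nakamura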